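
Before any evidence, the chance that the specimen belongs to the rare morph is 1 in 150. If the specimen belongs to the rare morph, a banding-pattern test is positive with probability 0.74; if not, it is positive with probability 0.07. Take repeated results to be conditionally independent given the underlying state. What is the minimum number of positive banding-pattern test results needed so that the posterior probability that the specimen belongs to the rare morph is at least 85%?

Prior odds = (1/150)/(149/150) = 1/149.
Likelihood ratio of a positive = 0.74/0.07 = 74/7.
Target odds: 0.85 ÷ 0.15 = 17/3.
Need (1/149) × (74/7)ⁿ ≥ 17/3, i.e. (74/7)ⁿ ≥ 2533/3.
(74/7)² = 5476/49 falls short of 2533/3 but (74/7)³ = 405224/343 reaches it, so n = 3.

3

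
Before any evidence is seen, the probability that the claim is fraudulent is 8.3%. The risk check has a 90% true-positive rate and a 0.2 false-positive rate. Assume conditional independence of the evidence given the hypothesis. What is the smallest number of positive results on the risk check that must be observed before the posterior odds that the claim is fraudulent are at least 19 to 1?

4

Prior odds = 0.083/0.917 = 83/917.
Likelihood ratio of a positive result = 0.9/0.2 = 4.5.
Target odds = 19.
Need (83/917) × 4.5ⁿ ≥ 19, i.e. 4.5ⁿ ≥ 17423/83.
4.5³ = 91.125 falls short of 17423/83 but 4.5⁴ = 410.0625 reaches it, so n = 4.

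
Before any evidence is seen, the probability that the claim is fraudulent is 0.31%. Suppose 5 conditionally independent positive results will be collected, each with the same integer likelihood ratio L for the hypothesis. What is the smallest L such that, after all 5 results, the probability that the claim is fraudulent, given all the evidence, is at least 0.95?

6

Prior odds = 0.0031/0.9969 = 31/9969.
Target odds = 0.95/0.05 = 19.
Need L⁵ ≥ 19 ÷ (31/9969) = 189411/31.
5⁵ = 3125 < 189411/31 ≤ 7776 = 6⁵, so L = 6.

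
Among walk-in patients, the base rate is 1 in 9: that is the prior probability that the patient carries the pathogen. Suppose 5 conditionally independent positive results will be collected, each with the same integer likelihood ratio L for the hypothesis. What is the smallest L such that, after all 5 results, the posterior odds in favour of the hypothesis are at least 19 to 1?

Prior odds = (1/9)/(8/9) = 0.125.
Target odds = 19.
Need L⁵ ≥ 19 ÷ 0.125 = 152.
2⁵ = 32 < 152 ≤ 243 = 3⁵, so L = 3.

3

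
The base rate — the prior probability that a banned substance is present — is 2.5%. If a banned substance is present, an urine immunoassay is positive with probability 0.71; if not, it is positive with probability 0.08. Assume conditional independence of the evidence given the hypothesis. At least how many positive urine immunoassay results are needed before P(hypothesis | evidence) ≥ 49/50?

Prior odds = 0.025/0.975 = 1/39.
Likelihood ratio of a positive = 0.71/0.08 = 8.875.
Target odds: 0.98 ÷ 0.02 = 49.
Need (1/39) × 8.875ⁿ ≥ 49, i.e. 8.875ⁿ ≥ 1911.
8.875³ = 357911/512 falls short of 1911 but 8.875⁴ = 25411681/4096 reaches it, so n = 4.

4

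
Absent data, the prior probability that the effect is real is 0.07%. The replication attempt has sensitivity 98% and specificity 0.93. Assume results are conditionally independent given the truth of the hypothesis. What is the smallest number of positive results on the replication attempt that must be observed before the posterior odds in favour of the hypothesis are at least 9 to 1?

4

Prior odds: 0.0007 ÷ 0.9993 = 7/9993.
False-positive rate = 1 − 0.93 = 0.07; likelihood ratio of a positive = 0.98/0.07 = 14.
Target odds = 9.
Require 14ⁿ ≥ 9 ÷ (7/9993) = 89937/7.
14³ = 2744 falls short of 89937/7 but 14⁴ = 38416 reaches it, so n = 4.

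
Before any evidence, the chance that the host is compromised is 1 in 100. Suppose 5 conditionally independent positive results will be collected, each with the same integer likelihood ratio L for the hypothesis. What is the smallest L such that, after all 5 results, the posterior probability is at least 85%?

Prior odds = 0.01/0.99 = 1/99.
Target odds = 0.85/0.15 = 17/3.
Need L⁵ ≥ 17/3 ÷ (1/99) = 561.
3⁵ = 243 < 561 ≤ 1024 = 4⁵, so L = 4.

4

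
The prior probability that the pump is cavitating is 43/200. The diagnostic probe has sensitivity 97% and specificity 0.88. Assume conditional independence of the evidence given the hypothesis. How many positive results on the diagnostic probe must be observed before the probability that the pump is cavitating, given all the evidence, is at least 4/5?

Prior odds = 0.215/0.785 = 43/157.
False-positive rate = 1 − 0.88 = 0.12; likelihood ratio of a positive = 0.97/0.12 = 97/12.
Target odds: 0.8 ÷ 0.2 = 4.
Need (43/157) × (97/12)ⁿ ≥ 4, i.e. (97/12)ⁿ ≥ 628/43.
(97/12)¹ = 97/12 falls short of 628/43 but (97/12)² = 9409/144 reaches it, so n = 2.

2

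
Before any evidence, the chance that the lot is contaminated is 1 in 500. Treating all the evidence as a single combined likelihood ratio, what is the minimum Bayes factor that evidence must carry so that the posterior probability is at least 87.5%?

Prior odds = 0.002/0.998 = 1/499.
Target odds = 0.875/0.125 = 7.
Required Bayes factor = 7 ÷ (1/499) = 3493.

3493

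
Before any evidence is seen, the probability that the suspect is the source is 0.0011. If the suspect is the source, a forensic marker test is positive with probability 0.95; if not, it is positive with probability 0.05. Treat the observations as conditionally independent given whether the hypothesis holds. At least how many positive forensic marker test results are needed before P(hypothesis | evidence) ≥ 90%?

Prior odds = 0.0011/0.9989 = 11/9989.
Likelihood ratio of a positive = 0.95/0.05 = 19.
Target odds: 0.9 ÷ 0.1 = 9.
Require 19ⁿ ≥ 9 ÷ (11/9989) = 89901/11.
19³ = 6859 falls short of 89901/11 but 19⁴ = 130321 reaches it, so n = 4.

4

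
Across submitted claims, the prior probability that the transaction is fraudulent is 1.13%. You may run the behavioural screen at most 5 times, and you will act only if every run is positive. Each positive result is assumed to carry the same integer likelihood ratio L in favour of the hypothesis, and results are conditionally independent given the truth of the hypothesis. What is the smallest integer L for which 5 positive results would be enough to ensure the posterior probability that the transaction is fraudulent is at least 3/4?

4

Prior odds = 0.0113/0.9887 = 113/9887.
Target odds = 0.75/0.25 = 3.
Need L⁵ ≥ 3 ÷ (113/9887) = 29661/113.
3⁵ = 243 < 29661/113 ≤ 1024 = 4⁵, so L = 4.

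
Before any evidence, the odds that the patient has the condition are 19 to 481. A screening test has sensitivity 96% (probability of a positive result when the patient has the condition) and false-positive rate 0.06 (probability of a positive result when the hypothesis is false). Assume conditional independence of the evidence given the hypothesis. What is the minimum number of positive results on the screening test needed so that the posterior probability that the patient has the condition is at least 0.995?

4

Prior odds = 19/481.
Likelihood ratio of a positive result = 0.96/0.06 = 16.
Target odds: 0.995 ÷ 0.005 = 199.
Need (19/481) × 16ⁿ ≥ 199, i.e. 16ⁿ ≥ 95719/19.
16³ = 4096 falls short of 95719/19 but 16⁴ = 65536 reaches it, so n = 4.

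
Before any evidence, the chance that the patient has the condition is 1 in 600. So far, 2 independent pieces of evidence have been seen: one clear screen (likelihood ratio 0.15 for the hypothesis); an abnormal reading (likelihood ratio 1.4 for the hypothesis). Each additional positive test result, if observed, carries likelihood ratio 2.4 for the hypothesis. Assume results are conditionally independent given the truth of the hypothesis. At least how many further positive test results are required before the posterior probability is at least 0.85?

12

Prior odds = (1/600)/(599/600) = 1/599.
Combined Bayes factor of the evidence already in hand = 0.15 × 1.4 = 0.21.
Odds after that evidence = (1/599) × 0.21 = 21/59900.
Target odds = 0.85/0.15 = 17/3.
Need 2.4ⁿ ≥ 17/3 ÷ (21/59900) = 1018300/63.
2.4¹¹ ≈15216.8 falls short of 1018300/63 but 2.4¹² ≈36520.3 reaches it, so n = 12.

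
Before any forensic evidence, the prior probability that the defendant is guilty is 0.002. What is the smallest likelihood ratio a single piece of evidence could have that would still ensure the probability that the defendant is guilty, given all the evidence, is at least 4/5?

1996

Prior odds = 0.002/0.998 = 1/499.
Target odds = 0.8/0.2 = 4.
Required Bayes factor = 4 ÷ (1/499) = 1996.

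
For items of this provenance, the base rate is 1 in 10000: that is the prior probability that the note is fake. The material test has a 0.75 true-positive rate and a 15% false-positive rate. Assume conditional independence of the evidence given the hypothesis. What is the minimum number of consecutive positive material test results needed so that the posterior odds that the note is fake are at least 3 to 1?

7

Prior odds: 0.0001 ÷ 0.9999 = 1/9999.
Likelihood ratio of a positive result = 0.75/0.15 = 5.
Target odds = 3.
Need (1/9999) × 5ⁿ ≥ 3, i.e. 5ⁿ ≥ 29997.
5⁶ = 15625 falls short of 29997 but 5⁷ = 78125 reaches it, so n = 7.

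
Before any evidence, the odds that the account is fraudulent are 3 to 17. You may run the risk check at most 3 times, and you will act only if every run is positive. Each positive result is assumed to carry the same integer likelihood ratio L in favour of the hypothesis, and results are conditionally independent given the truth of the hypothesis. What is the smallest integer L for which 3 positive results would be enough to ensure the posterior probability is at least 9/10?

4

Prior odds = 3/17.
Target odds = 0.9/0.1 = 9.
Need L³ ≥ 9 ÷ (3/17) = 51.
3³ = 27 < 51 ≤ 64 = 4³, so L = 4.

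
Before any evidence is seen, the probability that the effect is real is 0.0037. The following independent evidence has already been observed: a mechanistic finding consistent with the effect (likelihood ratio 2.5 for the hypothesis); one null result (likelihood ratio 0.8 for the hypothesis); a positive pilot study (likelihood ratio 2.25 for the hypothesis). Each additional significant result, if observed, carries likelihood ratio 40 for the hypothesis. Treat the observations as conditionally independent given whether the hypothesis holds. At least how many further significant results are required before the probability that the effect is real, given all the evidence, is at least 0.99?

3

Prior odds = 0.0037/0.9963 = 37/9963.
Combined Bayes factor of the evidence already in hand = 2.5 × 0.8 × 2.25 = 4.5.
Odds after that evidence = (37/9963) × 4.5 = 37/2214.
Target odds = 0.99/0.01 = 99.
Need 40ⁿ ≥ 99 ÷ (37/2214) = 219186/37.
40² = 1600 falls short of 219186/37 but 40³ = 64000 reaches it, so n = 3.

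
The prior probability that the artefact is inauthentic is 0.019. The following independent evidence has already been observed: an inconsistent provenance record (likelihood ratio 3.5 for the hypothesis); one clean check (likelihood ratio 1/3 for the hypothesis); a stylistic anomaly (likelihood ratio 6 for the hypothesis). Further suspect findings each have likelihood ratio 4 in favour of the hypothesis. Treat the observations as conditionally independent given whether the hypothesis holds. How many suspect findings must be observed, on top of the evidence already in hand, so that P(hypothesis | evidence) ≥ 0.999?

Prior odds = 0.019/0.981 = 19/981.
Combined Bayes factor of the evidence already in hand = 3.5 × (1/3) × 6 = 7.
Odds after that evidence = (19/981) × 7 = 133/981.
Target odds = 0.999/0.001 = 999.
Need 4ⁿ ≥ 999 ÷ (133/981) = 980019/133.
4⁶ = 4096 falls short of 980019/133 but 4⁷ = 16384 reaches it, so n = 7.

7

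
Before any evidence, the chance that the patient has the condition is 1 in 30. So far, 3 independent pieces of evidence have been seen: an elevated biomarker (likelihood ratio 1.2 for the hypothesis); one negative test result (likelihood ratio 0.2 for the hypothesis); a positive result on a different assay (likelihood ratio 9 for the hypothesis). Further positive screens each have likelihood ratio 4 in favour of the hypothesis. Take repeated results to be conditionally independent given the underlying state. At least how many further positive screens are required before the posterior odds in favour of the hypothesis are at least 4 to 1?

3

Prior odds = (1/30)/(29/30) = 1/29.
Combined Bayes factor of the evidence already in hand = 1.2 × 0.2 × 9 = 2.16.
Odds after that evidence = (1/29) × 2.16 = 54/725.
Target odds = 4.
Need 4ⁿ ≥ 4 ÷ (54/725) = 1450/27.
4² = 16 falls short of 1450/27 but 4³ = 64 reaches it, so n = 3.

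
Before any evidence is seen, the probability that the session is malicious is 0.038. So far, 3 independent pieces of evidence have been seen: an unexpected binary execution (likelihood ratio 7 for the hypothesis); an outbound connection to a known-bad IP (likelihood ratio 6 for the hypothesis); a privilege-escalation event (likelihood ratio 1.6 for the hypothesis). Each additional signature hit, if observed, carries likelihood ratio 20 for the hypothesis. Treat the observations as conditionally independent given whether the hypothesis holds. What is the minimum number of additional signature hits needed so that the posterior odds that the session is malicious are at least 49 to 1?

1

Prior odds = 0.038/0.962 = 19/481.
Combined Bayes factor of the evidence already in hand = 7 × 6 × 1.6 = 67.2.
Odds after that evidence = (19/481) × 67.2 = 6384/2405.
Target odds = 49.
Need 20ⁿ ≥ 49 ÷ (6384/2405) = 16835/912.
20¹ = 20, which meets the required 16835/912; so n = 1.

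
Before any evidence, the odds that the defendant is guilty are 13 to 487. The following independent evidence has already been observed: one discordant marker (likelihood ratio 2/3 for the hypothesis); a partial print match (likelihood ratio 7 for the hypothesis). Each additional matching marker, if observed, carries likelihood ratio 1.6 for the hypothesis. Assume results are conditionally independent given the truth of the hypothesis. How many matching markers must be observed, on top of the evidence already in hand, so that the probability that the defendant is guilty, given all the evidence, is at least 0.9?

Prior odds = 13/487.
Combined Bayes factor of the evidence already in hand = (2/3) × 7 = 14/3.
Odds after that evidence = (13/487) × 14/3 = 182/1461.
Target odds = 0.9/0.1 = 9.
Need 1.6ⁿ ≥ 9 ÷ (182/1461) = 13149/182.
1.6⁹ = 134217728/1953125 falls short of 13149/182 but 1.6¹⁰ ≈109.951 reaches it, so n = 10.

10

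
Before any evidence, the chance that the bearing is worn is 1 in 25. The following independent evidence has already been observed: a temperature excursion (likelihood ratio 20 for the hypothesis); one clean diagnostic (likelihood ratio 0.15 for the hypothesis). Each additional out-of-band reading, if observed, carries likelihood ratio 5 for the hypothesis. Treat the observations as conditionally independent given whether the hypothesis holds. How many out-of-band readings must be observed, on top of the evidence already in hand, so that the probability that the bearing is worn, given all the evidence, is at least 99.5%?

Prior odds = 0.04/0.96 = 1/24.
Combined Bayes factor of the evidence already in hand = 20 × 0.15 = 3.
Odds after that evidence = (1/24) × 3 = 0.125.
Target odds = 0.995/0.005 = 199.
Need 5ⁿ ≥ 199 ÷ 0.125 = 1592.
5⁴ = 625 falls short of 1592 but 5⁵ = 3125 reaches it, so n = 5.

5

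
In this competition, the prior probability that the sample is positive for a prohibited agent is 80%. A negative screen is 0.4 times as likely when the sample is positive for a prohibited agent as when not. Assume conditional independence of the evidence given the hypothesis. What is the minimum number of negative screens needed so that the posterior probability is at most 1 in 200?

Prior odds = 0.8/0.2 = 4.
Likelihood ratio per negative screen = 0.4.
Target posterior odds = 0.005/0.995 = 1/199.
Require 0.4ⁿ ≤ 1/199 ÷ 4 = 1/796.
0.4⁷ = 128/78125 is still above 1/796 but 0.4⁸ = 256/390625 is at or below it, so n = 8.

8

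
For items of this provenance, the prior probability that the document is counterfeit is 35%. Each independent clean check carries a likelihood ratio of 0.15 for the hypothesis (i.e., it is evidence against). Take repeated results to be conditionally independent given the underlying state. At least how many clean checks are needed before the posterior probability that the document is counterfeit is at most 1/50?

2

Prior odds = 0.35/0.65 = 7/13.
Likelihood ratio per clean check = 0.15.
Target posterior odds = 0.02/0.98 = 1/49.
Require 0.15ⁿ ≤ 1/49 ÷ (7/13) = 13/343.
0.15¹ = 0.15 is still above 13/343 but 0.15² = 0.0225 is at or below it, so n = 2.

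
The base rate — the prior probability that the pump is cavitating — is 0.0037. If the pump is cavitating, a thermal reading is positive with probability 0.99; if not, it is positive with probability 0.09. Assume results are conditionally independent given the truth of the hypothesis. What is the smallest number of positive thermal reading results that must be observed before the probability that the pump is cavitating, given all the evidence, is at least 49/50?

4

Prior odds = 0.0037/0.9963 = 37/9963.
Likelihood ratio of a positive = 0.99/0.09 = 11.
Target odds: 0.98 ÷ 0.02 = 49.
Need (37/9963) × 11ⁿ ≥ 49, i.e. 11ⁿ ≥ 488187/37.
11³ = 1331 falls short of 488187/37 but 11⁴ = 14641 reaches it, so n = 4.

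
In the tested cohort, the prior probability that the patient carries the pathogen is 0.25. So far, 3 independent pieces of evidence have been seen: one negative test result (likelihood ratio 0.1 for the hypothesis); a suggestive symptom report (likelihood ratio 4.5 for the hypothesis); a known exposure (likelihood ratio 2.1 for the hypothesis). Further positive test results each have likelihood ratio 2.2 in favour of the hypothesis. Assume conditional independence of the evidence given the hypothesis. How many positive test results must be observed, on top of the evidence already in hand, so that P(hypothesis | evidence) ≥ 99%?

8

Prior odds = 0.25/0.75 = 1/3.
Combined Bayes factor of the evidence already in hand = 0.1 × 4.5 × 2.1 = 0.945.
Odds after that evidence = (1/3) × 0.945 = 0.315.
Target odds = 0.99/0.01 = 99.
Need 2.2ⁿ ≥ 99 ÷ 0.315 = 2200/7.
2.2⁷ = 19487171/78125 falls short of 2200/7 but 2.2⁸ = 214358881/390625 reaches it, so n = 8.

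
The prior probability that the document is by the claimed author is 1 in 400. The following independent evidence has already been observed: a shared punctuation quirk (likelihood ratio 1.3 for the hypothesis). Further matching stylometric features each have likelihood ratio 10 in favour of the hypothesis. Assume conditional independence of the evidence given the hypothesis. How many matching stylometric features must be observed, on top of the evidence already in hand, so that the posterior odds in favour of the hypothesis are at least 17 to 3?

Prior odds = 0.0025/0.9975 = 1/399.
Bayes factor of the evidence already in hand = 1.3.
Odds after that evidence = (1/399) × 1.3 = 13/3990.
Target odds = 17/3.
Need 10ⁿ ≥ 17/3 ÷ (13/3990) = 22610/13.
10³ = 1000 falls short of 22610/13 but 10⁴ = 10000 reaches it, so n = 4.

4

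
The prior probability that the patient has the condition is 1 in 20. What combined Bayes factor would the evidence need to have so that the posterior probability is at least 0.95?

361

Prior odds = 0.05/0.95 = 1/19.
Target odds = 0.95/0.05 = 19.
Required Bayes factor = 19 ÷ (1/19) = 361.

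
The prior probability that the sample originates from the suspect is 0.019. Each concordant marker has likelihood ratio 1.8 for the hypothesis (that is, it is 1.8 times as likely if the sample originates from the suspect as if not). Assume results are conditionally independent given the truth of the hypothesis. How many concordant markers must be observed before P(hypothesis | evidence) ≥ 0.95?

Prior odds: 0.019 ÷ 0.981 = 19/981.
Likelihood ratio per concordant marker = 1.8.
Target posterior odds = 0.95/0.05 = 19.
Require 1.8ⁿ ≥ 19 ÷ (19/981) = 981.
1.8¹¹ ≈642.684 falls short of 981 but 1.8¹² ≈1156.83 reaches it, so n = 12.

12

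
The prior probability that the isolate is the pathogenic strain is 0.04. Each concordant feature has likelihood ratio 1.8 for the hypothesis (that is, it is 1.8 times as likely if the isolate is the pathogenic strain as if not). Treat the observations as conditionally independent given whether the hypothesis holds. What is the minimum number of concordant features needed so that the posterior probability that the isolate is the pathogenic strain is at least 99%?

14

Prior odds = 0.04/0.96 = 1/24.
Likelihood ratio per concordant feature = 1.8.
Target odds: 0.99 ÷ 0.01 = 99.
Require 1.8ⁿ ≥ 99 ÷ (1/24) = 2376.
1.8¹³ ≈2082.3 falls short of 2376 but 1.8¹⁴ ≈3748.13 reaches it, so n = 14.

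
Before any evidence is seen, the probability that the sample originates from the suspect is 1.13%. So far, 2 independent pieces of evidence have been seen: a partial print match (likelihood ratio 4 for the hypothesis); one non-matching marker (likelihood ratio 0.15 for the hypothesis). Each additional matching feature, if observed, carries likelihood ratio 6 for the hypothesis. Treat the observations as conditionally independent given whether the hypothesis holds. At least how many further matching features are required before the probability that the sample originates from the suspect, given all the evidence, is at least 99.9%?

Prior odds = 0.0113/0.9887 = 113/9887.
Combined Bayes factor of the evidence already in hand = 4 × 0.15 = 0.6.
Odds after that evidence = (113/9887) × 0.6 = 339/49435.
Target odds = 0.999/0.001 = 999.
Need 6ⁿ ≥ 999 ÷ (339/49435) = 16461855/113.
6⁶ = 46656 falls short of 16461855/113 but 6⁷ = 279936 reaches it, so n = 7.

7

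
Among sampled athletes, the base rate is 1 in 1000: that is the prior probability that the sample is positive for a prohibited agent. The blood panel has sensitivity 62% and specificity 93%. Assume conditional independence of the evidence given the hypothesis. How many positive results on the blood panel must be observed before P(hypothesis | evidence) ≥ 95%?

Prior odds: 0.001 ÷ 0.999 = 1/999.
False-positive rate = 1 − 0.93 = 0.07; likelihood ratio of a positive = 0.62/0.07 = 62/7.
Target posterior odds = 0.95/0.05 = 19.
Need (1/999) × (62/7)ⁿ ≥ 19, i.e. (62/7)ⁿ ≥ 18981.
(62/7)⁴ = 14776336/2401 falls short of 18981 but (62/7)⁵ = 916132832/16807 reaches it, so n = 5.

5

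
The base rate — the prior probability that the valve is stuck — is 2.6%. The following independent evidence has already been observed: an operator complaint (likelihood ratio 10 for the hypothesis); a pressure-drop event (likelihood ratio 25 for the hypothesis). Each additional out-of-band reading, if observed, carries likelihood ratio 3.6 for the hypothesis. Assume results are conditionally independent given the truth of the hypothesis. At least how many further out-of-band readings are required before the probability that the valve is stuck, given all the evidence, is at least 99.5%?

3

Prior odds = 0.026/0.974 = 13/487.
Combined Bayes factor of the evidence already in hand = 10 × 25 = 250.
Odds after that evidence = (13/487) × 250 = 3250/487.
Target odds = 0.995/0.005 = 199.
Need 3.6ⁿ ≥ 199 ÷ (3250/487) = 96913/3250.
3.6² = 12.96 falls short of 96913/3250 but 3.6³ = 46.656 reaches it, so n = 3.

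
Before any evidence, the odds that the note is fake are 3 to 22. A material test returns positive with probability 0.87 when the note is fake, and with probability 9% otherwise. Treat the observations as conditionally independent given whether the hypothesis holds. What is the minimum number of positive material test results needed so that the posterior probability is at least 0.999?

4

Prior odds = 3/22.
Likelihood ratio of a positive result = 0.87/0.09 = 29/3.
Target posterior odds = 0.999/0.001 = 999.
Require (29/3)ⁿ ≥ 999 ÷ (3/22) = 7326.
(29/3)³ = 24389/27 falls short of 7326 but (29/3)⁴ = 707281/81 reaches it, so n = 4.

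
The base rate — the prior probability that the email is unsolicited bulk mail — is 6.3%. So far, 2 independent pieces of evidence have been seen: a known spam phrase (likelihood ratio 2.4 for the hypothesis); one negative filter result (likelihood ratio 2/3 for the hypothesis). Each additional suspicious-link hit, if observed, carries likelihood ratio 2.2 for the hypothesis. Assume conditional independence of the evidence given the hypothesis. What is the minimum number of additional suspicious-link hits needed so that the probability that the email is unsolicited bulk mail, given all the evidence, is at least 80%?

5

Prior odds = 0.063/0.937 = 63/937.
Combined Bayes factor of the evidence already in hand = 2.4 × (2/3) = 1.6.
Odds after that evidence = (63/937) × 1.6 = 504/4685.
Target odds = 0.8/0.2 = 4.
Need 2.2ⁿ ≥ 4 ÷ (504/4685) = 4685/126.
2.2⁴ = 23.4256 falls short of 4685/126 but 2.2⁵ = 51.53632 reaches it, so n = 5.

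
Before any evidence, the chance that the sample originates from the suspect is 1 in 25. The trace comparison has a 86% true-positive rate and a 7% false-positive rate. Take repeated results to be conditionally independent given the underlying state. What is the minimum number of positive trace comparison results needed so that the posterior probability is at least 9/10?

3

Prior odds: 0.04 ÷ 0.96 = 1/24.
Likelihood ratio of a positive result = 0.86/0.07 = 86/7.
Target odds: 0.9 ÷ 0.1 = 9.
Require (86/7)ⁿ ≥ 9 ÷ (1/24) = 216.
(86/7)² = 7396/49 falls short of 216 but (86/7)³ = 636056/343 reaches it, so n = 3.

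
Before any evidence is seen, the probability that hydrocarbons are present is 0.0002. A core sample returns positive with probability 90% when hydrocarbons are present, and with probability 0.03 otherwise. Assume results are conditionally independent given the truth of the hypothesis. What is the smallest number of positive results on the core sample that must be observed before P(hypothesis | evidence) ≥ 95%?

Prior odds = 0.0002/0.9998 = 1/4999.
Likelihood ratio of a positive result = 0.9/0.03 = 30.
Target posterior odds = 0.95/0.05 = 19.
Require 30ⁿ ≥ 19 ÷ (1/4999) = 94981.
30³ = 27000 falls short of 94981 but 30⁴ = 810000 reaches it, so n = 4.

4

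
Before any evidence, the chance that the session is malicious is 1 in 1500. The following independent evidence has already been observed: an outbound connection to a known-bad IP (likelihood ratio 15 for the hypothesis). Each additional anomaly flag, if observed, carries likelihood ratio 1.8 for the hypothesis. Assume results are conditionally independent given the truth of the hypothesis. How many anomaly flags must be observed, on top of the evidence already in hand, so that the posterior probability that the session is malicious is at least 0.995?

17

Prior odds = (1/1500)/(1499/1500) = 1/1499.
Bayes factor of the evidence already in hand = 15.
Odds after that evidence = (1/1499) × 15 = 15/1499.
Target odds = 0.995/0.005 = 199.
Need 1.8ⁿ ≥ 199 ÷ (15/1499) = 298301/15.
1.8¹⁶ ≈12144 falls short of 298301/15 but 1.8¹⁷ ≈21859.1 reaches it, so n = 17.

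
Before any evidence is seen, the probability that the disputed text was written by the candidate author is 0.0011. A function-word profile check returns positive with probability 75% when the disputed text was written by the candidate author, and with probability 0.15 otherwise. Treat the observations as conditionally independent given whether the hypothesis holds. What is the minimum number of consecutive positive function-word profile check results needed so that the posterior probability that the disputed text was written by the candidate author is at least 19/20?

7

Prior odds: 0.0011 ÷ 0.9989 = 11/9989.
Likelihood ratio of a positive result = 0.75/0.15 = 5.
Target posterior odds = 0.95/0.05 = 19.
Require 5ⁿ ≥ 19 ÷ (11/9989) = 189791/11.
5⁶ = 15625 falls short of 189791/11 but 5⁷ = 78125 reaches it, so n = 7.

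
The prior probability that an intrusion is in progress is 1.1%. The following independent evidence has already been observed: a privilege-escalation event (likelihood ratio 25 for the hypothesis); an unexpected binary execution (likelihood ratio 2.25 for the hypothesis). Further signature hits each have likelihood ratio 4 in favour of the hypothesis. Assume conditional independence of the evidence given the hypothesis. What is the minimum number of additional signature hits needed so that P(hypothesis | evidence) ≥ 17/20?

2

Prior odds = 0.011/0.989 = 11/989.
Combined Bayes factor of the evidence already in hand = 25 × 2.25 = 56.25.
Odds after that evidence = (11/989) × 56.25 = 2475/3956.
Target odds = 0.85/0.15 = 17/3.
Need 4ⁿ ≥ 17/3 ÷ (2475/3956) = 67252/7425.
4¹ = 4 falls short of 67252/7425 but 4² = 16 reaches it, so n = 2.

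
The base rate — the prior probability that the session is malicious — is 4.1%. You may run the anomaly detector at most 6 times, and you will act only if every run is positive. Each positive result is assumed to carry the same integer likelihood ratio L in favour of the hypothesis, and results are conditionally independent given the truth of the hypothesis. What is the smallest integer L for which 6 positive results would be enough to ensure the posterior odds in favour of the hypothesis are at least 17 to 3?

3

Prior odds = 0.041/0.959 = 41/959.
Target odds = 17/3.
Need L⁶ ≥ 17/3 ÷ (41/959) = 16303/123.
2⁶ = 64 < 16303/123 ≤ 729 = 3⁶, so L = 3.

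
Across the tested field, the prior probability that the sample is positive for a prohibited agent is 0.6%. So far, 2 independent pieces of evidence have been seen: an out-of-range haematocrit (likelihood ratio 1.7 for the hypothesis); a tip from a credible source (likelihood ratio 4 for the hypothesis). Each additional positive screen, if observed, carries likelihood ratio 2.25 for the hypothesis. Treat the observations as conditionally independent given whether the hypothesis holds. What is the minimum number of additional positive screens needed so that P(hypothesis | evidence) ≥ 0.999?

13

Prior odds = 0.006/0.994 = 3/497.
Combined Bayes factor of the evidence already in hand = 1.7 × 4 = 6.8.
Odds after that evidence = (3/497) × 6.8 = 102/2485.
Target odds = 0.999/0.001 = 999.
Need 2.25ⁿ ≥ 999 ÷ (102/2485) = 827505/34.
2.25¹² ≈16834.1 falls short of 827505/34 but 2.25¹³ ≈37876.8 reaches it, so n = 13.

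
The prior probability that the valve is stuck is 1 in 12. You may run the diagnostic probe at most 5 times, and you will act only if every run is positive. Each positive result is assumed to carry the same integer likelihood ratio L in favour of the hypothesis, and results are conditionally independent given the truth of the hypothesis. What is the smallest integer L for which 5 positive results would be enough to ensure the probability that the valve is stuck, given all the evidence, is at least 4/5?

3

Prior odds = (1/12)/(11/12) = 1/11.
Target odds = 0.8/0.2 = 4.
Need L⁵ ≥ 4 ÷ (1/11) = 44.
2⁵ = 32 < 44 ≤ 243 = 3⁵, so L = 3.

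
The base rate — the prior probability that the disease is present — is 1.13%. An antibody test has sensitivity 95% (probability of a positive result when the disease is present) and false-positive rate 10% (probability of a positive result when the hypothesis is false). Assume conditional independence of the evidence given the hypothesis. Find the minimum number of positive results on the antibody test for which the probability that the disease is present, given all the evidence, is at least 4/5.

3

Prior odds = 0.0113/0.9887 = 113/9887.
Likelihood ratio of a positive result = 0.95/0.1 = 9.5.
Target odds: 0.8 ÷ 0.2 = 4.
Need (113/9887) × 9.5ⁿ ≥ 4, i.e. 9.5ⁿ ≥ 39548/113.
9.5² = 90.25 falls short of 39548/113 but 9.5³ = 857.375 reaches it, so n = 3.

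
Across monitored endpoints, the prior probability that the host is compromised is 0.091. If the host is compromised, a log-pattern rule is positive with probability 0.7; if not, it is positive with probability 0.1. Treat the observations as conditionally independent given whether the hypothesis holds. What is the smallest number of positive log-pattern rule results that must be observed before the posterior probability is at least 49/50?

4

Prior odds = 0.091/0.909 = 91/909.
Likelihood ratio of a positive = 0.7/0.1 = 7.
Target posterior odds = 0.98/0.02 = 49.
Require 7ⁿ ≥ 49 ÷ (91/909) = 6363/13.
7³ = 343 falls short of 6363/13 but 7⁴ = 2401 reaches it, so n = 4.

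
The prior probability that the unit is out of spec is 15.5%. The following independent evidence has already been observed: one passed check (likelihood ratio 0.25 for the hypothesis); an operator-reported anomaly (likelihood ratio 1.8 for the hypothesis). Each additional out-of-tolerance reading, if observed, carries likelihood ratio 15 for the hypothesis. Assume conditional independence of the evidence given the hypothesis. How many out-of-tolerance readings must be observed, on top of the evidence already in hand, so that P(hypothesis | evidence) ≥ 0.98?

3

Prior odds = 0.155/0.845 = 31/169.
Combined Bayes factor of the evidence already in hand = 0.25 × 1.8 = 0.45.
Odds after that evidence = (31/169) × 0.45 = 279/3380.
Target odds = 0.98/0.02 = 49.
Need 15ⁿ ≥ 49 ÷ (279/3380) = 165620/279.
15² = 225 falls short of 165620/279 but 15³ = 3375 reaches it, so n = 3.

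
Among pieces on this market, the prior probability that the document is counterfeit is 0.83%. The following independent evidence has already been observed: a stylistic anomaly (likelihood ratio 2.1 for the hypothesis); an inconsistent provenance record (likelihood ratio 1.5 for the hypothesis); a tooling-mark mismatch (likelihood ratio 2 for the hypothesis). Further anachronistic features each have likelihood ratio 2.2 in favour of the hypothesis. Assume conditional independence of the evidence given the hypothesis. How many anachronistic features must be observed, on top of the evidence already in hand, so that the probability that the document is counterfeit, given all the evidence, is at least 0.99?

10

Prior odds = 0.0083/0.9917 = 83/9917.
Combined Bayes factor of the evidence already in hand = 2.1 × 1.5 × 2 = 6.3.
Odds after that evidence = (83/9917) × 6.3 = 5229/99170.
Target odds = 0.99/0.01 = 99.
Need 2.2ⁿ ≥ 99 ÷ (5229/99170) = 1090870/581.
2.2⁹ ≈1207.27 falls short of 1090870/581 but 2.2¹⁰ ≈2655.99 reaches it, so n = 10.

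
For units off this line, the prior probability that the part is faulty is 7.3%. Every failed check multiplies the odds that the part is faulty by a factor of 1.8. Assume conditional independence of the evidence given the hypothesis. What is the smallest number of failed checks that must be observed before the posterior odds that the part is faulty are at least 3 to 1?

7

Prior odds: 0.073 ÷ 0.927 = 73/927.
Likelihood ratio per failed check = 1.8.
Target odds = 3.
Require 1.8ⁿ ≥ 3 ÷ (73/927) = 2781/73.
1.8⁶ = 531441/15625 falls short of 2781/73 but 1.8⁷ = 4782969/78125 reaches it, so n = 7.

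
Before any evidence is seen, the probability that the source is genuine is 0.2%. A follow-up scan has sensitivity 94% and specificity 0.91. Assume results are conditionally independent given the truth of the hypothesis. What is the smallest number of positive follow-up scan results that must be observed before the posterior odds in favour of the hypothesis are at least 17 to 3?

4

Prior odds: 0.002 ÷ 0.998 = 1/499.
False-positive rate = 1 − 0.91 = 0.09; likelihood ratio of a positive = 0.94/0.09 = 94/9.
Target odds = 17/3.
Require (94/9)ⁿ ≥ 17/3 ÷ (1/499) = 8483/3.
(94/9)³ = 830584/729 falls short of 8483/3 but (94/9)⁴ = 78074896/6561 reaches it, so n = 4.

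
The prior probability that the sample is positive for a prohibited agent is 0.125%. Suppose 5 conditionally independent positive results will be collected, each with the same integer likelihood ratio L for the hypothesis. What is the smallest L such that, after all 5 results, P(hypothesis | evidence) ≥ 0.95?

Prior odds = 0.00125/0.99875 = 1/799.
Target odds = 0.95/0.05 = 19.
Need L⁵ ≥ 19 ÷ (1/799) = 15181.
6⁵ = 7776 < 15181 ≤ 16807 = 7⁵, so L = 7.

7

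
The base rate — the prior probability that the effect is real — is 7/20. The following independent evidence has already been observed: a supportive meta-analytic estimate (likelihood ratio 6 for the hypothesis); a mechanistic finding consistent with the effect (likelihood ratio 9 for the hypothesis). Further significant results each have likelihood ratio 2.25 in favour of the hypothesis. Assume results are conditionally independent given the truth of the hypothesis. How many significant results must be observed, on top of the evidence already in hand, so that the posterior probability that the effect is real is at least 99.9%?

Prior odds = 0.35/0.65 = 7/13.
Combined Bayes factor of the evidence already in hand = 6 × 9 = 54.
Odds after that evidence = (7/13) × 54 = 378/13.
Target odds = 0.999/0.001 = 999.
Need 2.25ⁿ ≥ 999 ÷ (378/13) = 481/14.
2.25⁴ = 25.62890625 falls short of 481/14 but 2.25⁵ = 59049/1024 reaches it, so n = 5.

5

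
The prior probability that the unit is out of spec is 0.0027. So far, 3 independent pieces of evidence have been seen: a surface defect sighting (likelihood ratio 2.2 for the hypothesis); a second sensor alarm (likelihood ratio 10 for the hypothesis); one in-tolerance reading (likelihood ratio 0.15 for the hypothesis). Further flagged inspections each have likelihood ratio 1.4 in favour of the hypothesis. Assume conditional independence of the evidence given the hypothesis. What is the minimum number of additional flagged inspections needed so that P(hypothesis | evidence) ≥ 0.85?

Prior odds = 0.0027/0.9973 = 27/9973.
Combined Bayes factor of the evidence already in hand = 2.2 × 10 × 0.15 = 3.3.
Odds after that evidence = (27/9973) × 3.3 = 891/99730.
Target odds = 0.85/0.15 = 17/3.
Need 1.4ⁿ ≥ 17/3 ÷ (891/99730) = 1695410/2673.
1.4¹⁹ ≈597.63 falls short of 1695410/2673 but 1.4²⁰ ≈836.683 reaches it, so n = 20.

20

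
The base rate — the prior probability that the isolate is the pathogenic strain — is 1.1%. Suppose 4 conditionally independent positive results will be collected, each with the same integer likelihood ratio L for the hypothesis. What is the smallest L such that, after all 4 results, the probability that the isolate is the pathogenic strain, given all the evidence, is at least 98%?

Prior odds = 0.011/0.989 = 11/989.
Target odds = 0.98/0.02 = 49.
Need L⁴ ≥ 49 ÷ (11/989) = 48461/11.
8⁴ = 4096 < 48461/11 ≤ 6561 = 9⁴, so L = 9.

9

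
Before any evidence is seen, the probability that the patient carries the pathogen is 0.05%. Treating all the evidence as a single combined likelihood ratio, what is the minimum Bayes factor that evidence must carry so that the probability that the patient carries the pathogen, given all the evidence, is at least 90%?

Prior odds = 0.0005/0.9995 = 1/1999.
Target odds = 0.9/0.1 = 9.
Required Bayes factor = 9 ÷ (1/1999) = 17991.

17991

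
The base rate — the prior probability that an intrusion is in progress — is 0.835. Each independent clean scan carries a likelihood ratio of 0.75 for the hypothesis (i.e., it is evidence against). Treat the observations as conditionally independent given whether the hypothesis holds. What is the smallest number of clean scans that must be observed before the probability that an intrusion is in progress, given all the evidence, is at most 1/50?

20

Prior odds = 0.835/0.165 = 167/33.
Likelihood ratio per clean scan = 0.75.
Target posterior odds = 0.02/0.98 = 1/49.
Require 0.75ⁿ ≤ 1/49 ÷ (167/33) = 33/8183.
0.75¹⁹ ≈0.00422828 is still above 33/8183 but 0.75²⁰ ≈0.00317121 is at or below it, so n = 20.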